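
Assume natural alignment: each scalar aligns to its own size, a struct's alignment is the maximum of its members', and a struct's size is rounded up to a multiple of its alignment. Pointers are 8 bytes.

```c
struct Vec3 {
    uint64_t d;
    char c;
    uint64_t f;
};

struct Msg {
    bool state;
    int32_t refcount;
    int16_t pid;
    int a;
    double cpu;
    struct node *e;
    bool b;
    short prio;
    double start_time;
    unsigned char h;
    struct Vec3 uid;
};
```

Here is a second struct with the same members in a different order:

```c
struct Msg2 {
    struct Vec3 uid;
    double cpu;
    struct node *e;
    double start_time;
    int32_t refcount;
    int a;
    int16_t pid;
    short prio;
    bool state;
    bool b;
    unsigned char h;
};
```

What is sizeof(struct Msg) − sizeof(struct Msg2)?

Vec3: @0: d [8B, align 8] → 8; @8: c [1B, align 1] → 9; +7 pad (align 8); @16: f [8B, align 8] → 24; size 24, align 8
@0: state [1B, align 1] → 1
+3 pad (align 4)
@4: refcount [4B, align 4] → 8
@8: pid [2B, align 2] → 10
+2 pad (align 4)
@12: a [4B, align 4] → 16
@16: cpu [8B, align 8] → 24
@24: e [8B, align 8] → 32
@32: b [1B, align 1] → 33
+1 pad (align 2)
@34: prio [2B, align 2] → 36
+4 pad (align 8)
@40: start_time [8B, align 8] → 48
@48: h [1B, align 1] → 49
+7 pad (align 8)
@56: uid [24B, align 8] → 80
size 80, align 8
— Msg2 —
@0: uid [24B, align 8] → 24
@24: cpu [8B, align 8] → 32
@32: e [8B, align 8] → 40
@40: start_time [8B, align 8] → 48
@48: refcount [4B, align 4] → 52
@52: a [4B, align 4] → 56
@56: pid [2B, align 2] → 58
@58: prio [2B, align 2] → 60
@60: state [1B, align 1] → 61
@61: b [1B, align 1] → 62
@62: h [1B, align 1] → 63
+1 tail pad (align 8)
size 64, align 8
80 − 64 = 16

16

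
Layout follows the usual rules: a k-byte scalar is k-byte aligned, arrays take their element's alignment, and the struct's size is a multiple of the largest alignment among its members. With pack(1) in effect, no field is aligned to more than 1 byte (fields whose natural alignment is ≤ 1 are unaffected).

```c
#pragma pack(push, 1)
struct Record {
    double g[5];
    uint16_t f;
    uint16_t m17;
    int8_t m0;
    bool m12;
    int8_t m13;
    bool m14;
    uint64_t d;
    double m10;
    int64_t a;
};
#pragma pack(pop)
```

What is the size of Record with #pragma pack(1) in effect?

72

@0: g [40B, align 1] → 40
@40: f [2B, align 1] → 42
@42: m17 [2B, align 1] → 44
@44: m0 [1B, align 1] → 45
@45: m12 [1B, align 1] → 46
@46: m13 [1B, align 1] → 47
@47: m14 [1B, align 1] → 48
@48: d [8B, align 1] → 56
@56: m10 [8B, align 1] → 64
@64: a [8B, align 1] → 72
size 72, align 1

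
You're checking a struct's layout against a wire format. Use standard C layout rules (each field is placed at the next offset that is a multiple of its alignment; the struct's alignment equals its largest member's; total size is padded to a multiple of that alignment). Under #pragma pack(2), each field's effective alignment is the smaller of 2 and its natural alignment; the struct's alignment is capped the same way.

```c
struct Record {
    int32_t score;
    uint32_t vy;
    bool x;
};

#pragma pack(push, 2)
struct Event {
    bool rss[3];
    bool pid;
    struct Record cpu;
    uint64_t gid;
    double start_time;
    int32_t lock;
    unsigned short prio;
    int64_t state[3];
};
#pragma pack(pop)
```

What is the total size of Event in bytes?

62

Record: 0..4  score  (4B, 4-aligned); 4..8  vy  (4B, 4-aligned); 8..9  x  (1B, 1-aligned); 9..12  -- tail padding (3B); sizeof = 12, alignof = 4
0..3  rss  (3B, 1-aligned)
3..4  pid  (1B, 1-aligned)
4..16  cpu  (12B, 2-aligned)
16..24  gid  (8B, 2-aligned)
24..32  start_time  (8B, 2-aligned)
32..36  lock  (4B, 2-aligned)
36..38  prio  (2B, 2-aligned)
38..62  state  (24B, 2-aligned)
sizeof = 62, alignof = 2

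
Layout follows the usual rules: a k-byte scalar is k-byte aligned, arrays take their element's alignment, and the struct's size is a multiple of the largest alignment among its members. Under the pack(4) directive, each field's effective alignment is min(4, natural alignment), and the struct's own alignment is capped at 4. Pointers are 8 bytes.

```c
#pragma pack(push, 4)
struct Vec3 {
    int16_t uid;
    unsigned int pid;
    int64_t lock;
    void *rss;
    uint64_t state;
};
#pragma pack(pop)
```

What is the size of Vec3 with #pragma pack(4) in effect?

32

uid at 0 (size 2, align 2) → ends 2
pad 2 to align 4 for pid
pid at 4 (size 4, align 4) → ends 8
lock at 8 (size 8, align 4) → ends 16
rss at 16 (size 8, align 4) → ends 24
state at 24 (size 8, align 4) → ends 32
total 32 bytes, alignment 4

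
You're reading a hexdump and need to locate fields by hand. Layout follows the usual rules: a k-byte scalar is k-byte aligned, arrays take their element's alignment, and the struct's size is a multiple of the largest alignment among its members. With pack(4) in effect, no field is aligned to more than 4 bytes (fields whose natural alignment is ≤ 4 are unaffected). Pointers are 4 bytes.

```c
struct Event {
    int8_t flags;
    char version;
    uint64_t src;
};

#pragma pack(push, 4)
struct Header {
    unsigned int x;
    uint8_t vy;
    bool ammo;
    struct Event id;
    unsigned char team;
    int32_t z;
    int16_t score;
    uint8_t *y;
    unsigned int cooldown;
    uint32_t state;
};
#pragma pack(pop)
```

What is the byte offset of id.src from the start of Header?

Event: flags at 0 (size 1, align 1) → ends 1; version at 1 (size 1, align 1) → ends 2; pad 6 to align 8 for src; src at 8 (size 8, align 8) → ends 16; total 16 bytes, alignment 8
x at 0 (size 4, align 4) → ends 4
vy at 4 (size 1, align 1) → ends 5
ammo at 5 (size 1, align 1) → ends 6
pad 2 to align 4 for id
id at 8 (size 16, align 4) → ends 24
within Event: src at 8
8 + 8 = 16

16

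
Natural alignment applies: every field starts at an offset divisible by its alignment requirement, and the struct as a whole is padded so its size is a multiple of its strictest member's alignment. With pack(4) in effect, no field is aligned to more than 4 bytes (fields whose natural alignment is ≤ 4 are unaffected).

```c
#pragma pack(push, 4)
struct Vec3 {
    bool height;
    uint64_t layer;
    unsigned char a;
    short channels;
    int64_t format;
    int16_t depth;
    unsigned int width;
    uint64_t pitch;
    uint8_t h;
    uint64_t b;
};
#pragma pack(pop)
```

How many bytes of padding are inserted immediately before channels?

1

@0: height [1B, align 1] → 1
+3 pad (align 4)
@4: layer [8B, align 4] → 12
@12: a [1B, align 1] → 13
+1 pad (align 2)
@14: channels [2B, align 2] → 16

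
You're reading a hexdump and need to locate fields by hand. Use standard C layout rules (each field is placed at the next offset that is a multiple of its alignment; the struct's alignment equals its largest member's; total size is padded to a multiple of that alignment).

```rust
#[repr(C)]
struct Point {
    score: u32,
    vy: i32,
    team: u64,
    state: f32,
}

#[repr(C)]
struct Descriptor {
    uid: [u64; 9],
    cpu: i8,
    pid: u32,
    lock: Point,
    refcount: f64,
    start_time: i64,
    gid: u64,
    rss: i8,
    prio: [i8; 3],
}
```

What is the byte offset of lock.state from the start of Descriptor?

Point: @0: score [4B, align 4] → 4; @4: vy [4B, align 4] → 8; @8: team [8B, align 8] → 16; @16: state [4B, align 4] → 20; +4 tail pad (align 8); size 24, align 8
@0: uid [72B, align 8] → 72
@72: cpu [1B, align 1] → 73
+3 pad (align 4)
@76: pid [4B, align 4] → 80
@80: lock [24B, align 8] → 104
within Point: state at 16
80 + 16 = 96

96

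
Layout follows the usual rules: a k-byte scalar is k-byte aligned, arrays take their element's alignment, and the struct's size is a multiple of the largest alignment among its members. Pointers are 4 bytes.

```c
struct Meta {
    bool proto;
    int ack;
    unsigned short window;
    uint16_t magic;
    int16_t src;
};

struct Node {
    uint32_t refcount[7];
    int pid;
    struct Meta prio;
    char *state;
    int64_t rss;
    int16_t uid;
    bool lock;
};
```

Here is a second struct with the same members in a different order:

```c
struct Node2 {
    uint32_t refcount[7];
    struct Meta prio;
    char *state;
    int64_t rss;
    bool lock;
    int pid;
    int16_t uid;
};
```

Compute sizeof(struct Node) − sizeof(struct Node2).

0

Meta: @0: proto [1B, align 1] → 1; +3 pad (align 4); @4: ack [4B, align 4] → 8; @8: window [2B, align 2] → 10; @10: magic [2B, align 2] → 12; @12: src [2B, align 2] → 14; +2 tail pad (align 4); size 16, align 4
@0: refcount [28B, align 4] → 28
@28: pid [4B, align 4] → 32
@32: prio [16B, align 4] → 48
@48: state [4B, align 4] → 52
+4 pad (align 8)
@56: rss [8B, align 8] → 64
@64: uid [2B, align 2] → 66
@66: lock [1B, align 1] → 67
+5 tail pad (align 8)
size 72, align 8
— Node2 —
@0: refcount [28B, align 4] → 28
@28: prio [16B, align 4] → 44
@44: state [4B, align 4] → 48
@48: rss [8B, align 8] → 56
@56: lock [1B, align 1] → 57
+3 pad (align 4)
@60: pid [4B, align 4] → 64
@64: uid [2B, align 2] → 66
+6 tail pad (align 8)
size 72, align 8
72 − 72 = 0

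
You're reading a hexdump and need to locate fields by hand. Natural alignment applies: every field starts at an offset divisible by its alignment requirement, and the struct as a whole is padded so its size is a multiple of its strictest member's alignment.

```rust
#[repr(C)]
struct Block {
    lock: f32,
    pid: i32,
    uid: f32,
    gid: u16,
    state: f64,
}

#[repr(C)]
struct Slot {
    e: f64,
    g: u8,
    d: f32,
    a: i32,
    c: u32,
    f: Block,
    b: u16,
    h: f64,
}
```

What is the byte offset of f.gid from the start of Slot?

36

Block: @0: lock [4B, align 4] → 4; @4: pid [4B, align 4] → 8; @8: uid [4B, align 4] → 12; @12: gid [2B, align 2] → 14; +2 pad (align 8); @16: state [8B, align 8] → 24; size 24, align 8
@0: e [8B, align 8] → 8
@8: g [1B, align 1] → 9
+3 pad (align 4)
@12: d [4B, align 4] → 16
@16: a [4B, align 4] → 20
@20: c [4B, align 4] → 24
@24: f [24B, align 8] → 48
within Block: gid at 12
24 + 12 = 36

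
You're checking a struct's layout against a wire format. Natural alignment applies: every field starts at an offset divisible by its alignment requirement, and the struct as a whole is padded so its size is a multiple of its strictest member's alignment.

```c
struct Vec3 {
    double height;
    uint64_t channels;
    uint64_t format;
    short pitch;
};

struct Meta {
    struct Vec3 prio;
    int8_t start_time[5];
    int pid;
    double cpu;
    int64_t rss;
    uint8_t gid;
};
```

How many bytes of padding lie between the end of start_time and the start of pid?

Vec3: 0..8  height  (8B, 8-aligned); 8..16  channels  (8B, 8-aligned); 16..24  format  (8B, 8-aligned); 24..26  pitch  (2B, 2-aligned); 26..32  -- tail padding (6B); sizeof = 32, alignof = 8
0..32  prio  (32B, 8-aligned)
32..37  start_time  (5B, 1-aligned)
37..40  -- padding (3B)
40..44  pid  (4B, 4-aligned)

3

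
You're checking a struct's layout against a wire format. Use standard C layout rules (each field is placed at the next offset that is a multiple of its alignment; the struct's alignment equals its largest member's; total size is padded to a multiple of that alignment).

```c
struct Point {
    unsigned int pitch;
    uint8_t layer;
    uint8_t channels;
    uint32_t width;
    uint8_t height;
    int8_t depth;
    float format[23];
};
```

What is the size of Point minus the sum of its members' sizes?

4

0..4  pitch  (4B, 4-aligned)
4..5  layer  (1B, 1-aligned)
5..6  channels  (1B, 1-aligned)
6..8  -- padding (2B)
8..12  width  (4B, 4-aligned)
12..13  height  (1B, 1-aligned)
13..14  depth  (1B, 1-aligned)
14..16  -- padding (2B)
16..108  format  (92B, 4-aligned)
sizeof = 108, alignof = 4
data bytes 104, size 108 → padding 4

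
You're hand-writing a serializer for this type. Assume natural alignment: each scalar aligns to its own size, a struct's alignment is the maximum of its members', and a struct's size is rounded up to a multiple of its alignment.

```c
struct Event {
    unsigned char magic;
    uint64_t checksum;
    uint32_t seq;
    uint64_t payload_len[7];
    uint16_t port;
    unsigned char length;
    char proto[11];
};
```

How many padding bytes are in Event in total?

13

@0: magic [1B, align 1] → 1
+7 pad (align 8)
@8: checksum [8B, align 8] → 16
@16: seq [4B, align 4] → 20
+4 pad (align 8)
@24: payload_len [56B, align 8] → 80
@80: port [2B, align 2] → 82
@82: length [1B, align 1] → 83
@83: proto [11B, align 1] → 94
+2 tail pad (align 8)
size 96, align 8
data bytes 83, size 96 → padding 13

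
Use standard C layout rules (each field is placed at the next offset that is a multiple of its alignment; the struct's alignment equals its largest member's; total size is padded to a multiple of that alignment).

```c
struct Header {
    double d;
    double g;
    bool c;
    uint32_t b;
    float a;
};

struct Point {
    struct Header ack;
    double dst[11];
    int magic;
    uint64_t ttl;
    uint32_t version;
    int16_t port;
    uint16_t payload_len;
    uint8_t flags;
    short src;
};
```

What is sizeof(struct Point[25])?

Header: d at 0 (size 8, align 8) → ends 8; g at 8 (size 8, align 8) → ends 16; c at 16 (size 1, align 1) → ends 17; pad 3 to align 4 for b; b at 20 (size 4, align 4) → ends 24; a at 24 (size 4, align 4) → ends 28; tail pad 4 to reach multiple of 8; total 32 bytes, alignment 8
ack at 0 (size 32, align 8) → ends 32
dst at 32 (size 88, align 8) → ends 120
magic at 120 (size 4, align 4) → ends 124
pad 4 to align 8 for ttl
ttl at 128 (size 8, align 8) → ends 136
version at 136 (size 4, align 4) → ends 140
port at 140 (size 2, align 2) → ends 142
payload_len at 142 (size 2, align 2) → ends 144
flags at 144 (size 1, align 1) → ends 145
pad 1 to align 2 for src
src at 146 (size 2, align 2) → ends 148
tail pad 4 to reach multiple of 8
total 152 bytes, alignment 8
array of 25: 25 × 152 = 3800

3800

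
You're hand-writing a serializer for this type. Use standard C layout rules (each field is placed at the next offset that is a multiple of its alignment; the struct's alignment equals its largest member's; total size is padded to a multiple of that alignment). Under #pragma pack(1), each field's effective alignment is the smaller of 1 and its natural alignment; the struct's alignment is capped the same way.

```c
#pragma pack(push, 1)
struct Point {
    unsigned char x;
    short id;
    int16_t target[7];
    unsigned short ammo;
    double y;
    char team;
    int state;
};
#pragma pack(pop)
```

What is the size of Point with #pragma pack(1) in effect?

32

x at 0 (size 1, align 1) → ends 1
id at 1 (size 2, align 1) → ends 3
target at 3 (size 14, align 1) → ends 17
ammo at 17 (size 2, align 1) → ends 19
y at 19 (size 8, align 1) → ends 27
team at 27 (size 1, align 1) → ends 28
state at 28 (size 4, align 1) → ends 32
total 32 bytes, alignment 1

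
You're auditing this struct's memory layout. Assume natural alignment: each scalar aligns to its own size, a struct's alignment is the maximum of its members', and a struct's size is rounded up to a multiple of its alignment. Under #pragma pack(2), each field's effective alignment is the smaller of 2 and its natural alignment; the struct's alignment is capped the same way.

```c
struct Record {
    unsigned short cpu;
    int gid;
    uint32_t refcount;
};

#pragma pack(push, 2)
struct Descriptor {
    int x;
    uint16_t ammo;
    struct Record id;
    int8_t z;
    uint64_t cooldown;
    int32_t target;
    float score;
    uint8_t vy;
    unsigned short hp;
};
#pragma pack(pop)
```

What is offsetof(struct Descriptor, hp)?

Record: cpu at 0 (size 2, align 2) → ends 2; pad 2 to align 4 for gid; gid at 4 (size 4, align 4) → ends 8; refcount at 8 (size 4, align 4) → ends 12; total 12 bytes, alignment 4
x at 0 (size 4, align 2) → ends 4
ammo at 4 (size 2, align 2) → ends 6
id at 6 (size 12, align 2) → ends 18
z at 18 (size 1, align 1) → ends 19
pad 1 to align 2 for cooldown
cooldown at 20 (size 8, align 2) → ends 28
target at 28 (size 4, align 2) → ends 32
score at 32 (size 4, align 2) → ends 36
vy at 36 (size 1, align 1) → ends 37
pad 1 to align 2 for hp
hp at 38 (size 2, align 2) → ends 40

38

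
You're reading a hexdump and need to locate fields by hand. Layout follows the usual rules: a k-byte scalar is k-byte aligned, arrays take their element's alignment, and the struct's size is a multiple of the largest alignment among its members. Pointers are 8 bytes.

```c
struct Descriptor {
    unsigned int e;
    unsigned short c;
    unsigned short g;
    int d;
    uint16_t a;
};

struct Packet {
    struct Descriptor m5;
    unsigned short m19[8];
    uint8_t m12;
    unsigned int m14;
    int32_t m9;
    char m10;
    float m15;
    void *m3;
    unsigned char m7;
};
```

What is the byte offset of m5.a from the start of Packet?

Descriptor: 0..4  e  (4B, 4-aligned); 4..6  c  (2B, 2-aligned); 6..8  g  (2B, 2-aligned); 8..12  d  (4B, 4-aligned); 12..14  a  (2B, 2-aligned); 14..16  -- tail padding (2B); sizeof = 16, alignof = 4
0..16  m5  (16B, 4-aligned)
within Descriptor: a at 12
0 + 12 = 12

12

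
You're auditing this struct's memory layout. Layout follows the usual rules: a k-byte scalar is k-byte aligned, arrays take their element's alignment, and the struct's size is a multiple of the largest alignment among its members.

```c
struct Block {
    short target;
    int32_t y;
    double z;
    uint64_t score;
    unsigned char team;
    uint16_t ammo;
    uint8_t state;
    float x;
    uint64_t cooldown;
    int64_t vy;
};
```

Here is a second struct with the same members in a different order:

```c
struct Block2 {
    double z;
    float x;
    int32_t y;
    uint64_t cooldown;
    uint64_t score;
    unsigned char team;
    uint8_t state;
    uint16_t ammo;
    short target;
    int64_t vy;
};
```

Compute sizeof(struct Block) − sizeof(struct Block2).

8

@0: target [2B, align 2] → 2
+2 pad (align 4)
@4: y [4B, align 4] → 8
@8: z [8B, align 8] → 16
@16: score [8B, align 8] → 24
@24: team [1B, align 1] → 25
+1 pad (align 2)
@26: ammo [2B, align 2] → 28
@28: state [1B, align 1] → 29
+3 pad (align 4)
@32: x [4B, align 4] → 36
+4 pad (align 8)
@40: cooldown [8B, align 8] → 48
@48: vy [8B, align 8] → 56
size 56, align 8
— Block2 —
@0: z [8B, align 8] → 8
@8: x [4B, align 4] → 12
@12: y [4B, align 4] → 16
@16: cooldown [8B, align 8] → 24
@24: score [8B, align 8] → 32
@32: team [1B, align 1] → 33
@33: state [1B, align 1] → 34
@34: ammo [2B, align 2] → 36
@36: target [2B, align 2] → 38
+2 pad (align 8)
@40: vy [8B, align 8] → 48
size 48, align 8
56 − 48 = 8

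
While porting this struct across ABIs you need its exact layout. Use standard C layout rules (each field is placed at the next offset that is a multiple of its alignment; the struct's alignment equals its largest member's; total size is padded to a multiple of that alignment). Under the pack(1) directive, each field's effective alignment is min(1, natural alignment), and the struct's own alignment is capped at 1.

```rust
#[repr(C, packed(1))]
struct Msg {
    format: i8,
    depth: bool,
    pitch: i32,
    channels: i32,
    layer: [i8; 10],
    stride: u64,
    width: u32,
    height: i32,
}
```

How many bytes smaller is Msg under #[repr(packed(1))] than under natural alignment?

natural layout:
  format at 0 (size 1, align 1) → ends 1
  depth at 1 (size 1, align 1) → ends 2
  pad 2 to align 4 for pitch
  pitch at 4 (size 4, align 4) → ends 8
  channels at 8 (size 4, align 4) → ends 12
  layer at 12 (size 10, align 1) → ends 22
  pad 2 to align 8 for stride
  stride at 24 (size 8, align 8) → ends 32
  width at 32 (size 4, align 4) → ends 36
  height at 36 (size 4, align 4) → ends 40
  total 40 bytes, alignment 8
packed(1) layout:
  format at 0 (size 1, align 1) → ends 1
  depth at 1 (size 1, align 1) → ends 2
  pitch at 2 (size 4, align 1) → ends 6
  channels at 6 (size 4, align 1) → ends 10
  layer at 10 (size 10, align 1) → ends 20
  stride at 20 (size 8, align 1) → ends 28
  width at 28 (size 4, align 1) → ends 32
  height at 32 (size 4, align 1) → ends 36
  total 36 bytes, alignment 1
40 − 36 = 4

4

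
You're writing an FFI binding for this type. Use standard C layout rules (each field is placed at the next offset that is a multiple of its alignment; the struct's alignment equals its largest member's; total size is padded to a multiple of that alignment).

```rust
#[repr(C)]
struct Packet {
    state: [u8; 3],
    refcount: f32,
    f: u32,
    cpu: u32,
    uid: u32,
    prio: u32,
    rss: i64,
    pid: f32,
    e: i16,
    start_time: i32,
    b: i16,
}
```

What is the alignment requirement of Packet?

8

member alignments: state=1, refcount=4, f=4, cpu=4, uid=4, prio=4, rss=8, pid=4, e=2, start_time=4, b=2
max = 8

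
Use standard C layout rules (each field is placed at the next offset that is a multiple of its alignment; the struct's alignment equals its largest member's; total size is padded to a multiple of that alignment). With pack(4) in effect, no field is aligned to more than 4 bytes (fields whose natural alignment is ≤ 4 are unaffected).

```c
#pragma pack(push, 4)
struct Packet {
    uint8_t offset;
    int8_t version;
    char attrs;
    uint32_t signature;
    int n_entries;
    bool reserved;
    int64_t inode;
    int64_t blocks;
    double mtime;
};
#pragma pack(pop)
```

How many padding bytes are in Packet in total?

4

0..1  offset  (1B, 1-aligned)
1..2  version  (1B, 1-aligned)
2..3  attrs  (1B, 1-aligned)
3..4  -- padding (1B)
4..8  signature  (4B, 4-aligned)
8..12  n_entries  (4B, 4-aligned)
12..13  reserved  (1B, 1-aligned)
13..16  -- padding (3B)
16..24  inode  (8B, 4-aligned)
24..32  blocks  (8B, 4-aligned)
32..40  mtime  (8B, 4-aligned)
sizeof = 40, alignof = 4
data bytes 36, size 40 → padding 4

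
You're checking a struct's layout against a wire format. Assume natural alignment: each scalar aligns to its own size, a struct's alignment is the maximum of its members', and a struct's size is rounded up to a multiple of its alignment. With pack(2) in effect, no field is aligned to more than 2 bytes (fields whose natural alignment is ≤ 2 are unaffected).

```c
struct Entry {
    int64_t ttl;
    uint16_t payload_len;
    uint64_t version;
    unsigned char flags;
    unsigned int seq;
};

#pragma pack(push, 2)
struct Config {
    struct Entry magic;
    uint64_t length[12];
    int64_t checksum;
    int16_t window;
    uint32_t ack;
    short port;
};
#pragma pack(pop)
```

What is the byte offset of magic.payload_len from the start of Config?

8

Entry: @0: ttl [8B, align 8] → 8; @8: payload_len [2B, align 2] → 10; +6 pad (align 8); @16: version [8B, align 8] → 24; @24: flags [1B, align 1] → 25; +3 pad (align 4); @28: seq [4B, align 4] → 32; size 32, align 8
@0: magic [32B, align 2] → 32
within Entry: payload_len at 8
0 + 8 = 8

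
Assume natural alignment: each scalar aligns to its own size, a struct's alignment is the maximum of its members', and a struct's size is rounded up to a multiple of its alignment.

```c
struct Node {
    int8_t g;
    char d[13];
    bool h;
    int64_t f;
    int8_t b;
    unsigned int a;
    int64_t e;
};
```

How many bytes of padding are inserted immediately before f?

1

@0: g [1B, align 1] → 1
@1: d [13B, align 1] → 14
@14: h [1B, align 1] → 15
+1 pad (align 8)
@16: f [8B, align 8] → 24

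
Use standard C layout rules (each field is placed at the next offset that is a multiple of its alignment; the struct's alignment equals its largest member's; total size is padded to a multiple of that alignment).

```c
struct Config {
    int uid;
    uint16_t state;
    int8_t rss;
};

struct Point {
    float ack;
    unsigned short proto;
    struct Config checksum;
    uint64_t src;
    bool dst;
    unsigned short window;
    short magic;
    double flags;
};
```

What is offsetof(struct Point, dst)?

24

Config: uid at 0 (size 4, align 4) → ends 4; state at 4 (size 2, align 2) → ends 6; rss at 6 (size 1, align 1) → ends 7; tail pad 1 to reach multiple of 4; total 8 bytes, alignment 4
ack at 0 (size 4, align 4) → ends 4
proto at 4 (size 2, align 2) → ends 6
pad 2 to align 4 for checksum
checksum at 8 (size 8, align 4) → ends 16
src at 16 (size 8, align 8) → ends 24
dst at 24 (size 1, align 1) → ends 25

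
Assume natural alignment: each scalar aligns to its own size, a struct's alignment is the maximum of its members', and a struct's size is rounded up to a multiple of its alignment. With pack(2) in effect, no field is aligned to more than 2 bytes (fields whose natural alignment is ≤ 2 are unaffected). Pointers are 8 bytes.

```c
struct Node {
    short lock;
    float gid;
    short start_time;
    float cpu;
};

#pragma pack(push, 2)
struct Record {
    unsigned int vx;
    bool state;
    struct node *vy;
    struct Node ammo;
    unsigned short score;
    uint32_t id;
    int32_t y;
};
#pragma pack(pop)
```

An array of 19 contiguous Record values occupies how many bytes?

760

Node: lock at 0 (size 2, align 2) → ends 2; pad 2 to align 4 for gid; gid at 4 (size 4, align 4) → ends 8; start_time at 8 (size 2, align 2) → ends 10; pad 2 to align 4 for cpu; cpu at 12 (size 4, align 4) → ends 16; total 16 bytes, alignment 4
vx at 0 (size 4, align 2) → ends 4
state at 4 (size 1, align 1) → ends 5
pad 1 to align 2 for vy
vy at 6 (size 8, align 2) → ends 14
ammo at 14 (size 16, align 2) → ends 30
score at 30 (size 2, align 2) → ends 32
id at 32 (size 4, align 2) → ends 36
y at 36 (size 4, align 2) → ends 40
total 40 bytes, alignment 2
array of 19: 19 × 40 = 760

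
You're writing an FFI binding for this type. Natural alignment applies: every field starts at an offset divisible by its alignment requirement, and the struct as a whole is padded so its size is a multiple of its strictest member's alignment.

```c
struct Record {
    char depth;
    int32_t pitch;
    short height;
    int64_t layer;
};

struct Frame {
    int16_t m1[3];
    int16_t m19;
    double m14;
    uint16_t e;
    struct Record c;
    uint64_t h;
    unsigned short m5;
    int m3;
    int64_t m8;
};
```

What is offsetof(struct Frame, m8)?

64

Record: depth at 0 (size 1, align 1) → ends 1; pad 3 to align 4 for pitch; pitch at 4 (size 4, align 4) → ends 8; height at 8 (size 2, align 2) → ends 10; pad 6 to align 8 for layer; layer at 16 (size 8, align 8) → ends 24; total 24 bytes, alignment 8
m1 at 0 (size 6, align 2) → ends 6
m19 at 6 (size 2, align 2) → ends 8
m14 at 8 (size 8, align 8) → ends 16
e at 16 (size 2, align 2) → ends 18
pad 6 to align 8 for c
c at 24 (size 24, align 8) → ends 48
h at 48 (size 8, align 8) → ends 56
m5 at 56 (size 2, align 2) → ends 58
pad 2 to align 4 for m3
m3 at 60 (size 4, align 4) → ends 64
m8 at 64 (size 8, align 8) → ends 72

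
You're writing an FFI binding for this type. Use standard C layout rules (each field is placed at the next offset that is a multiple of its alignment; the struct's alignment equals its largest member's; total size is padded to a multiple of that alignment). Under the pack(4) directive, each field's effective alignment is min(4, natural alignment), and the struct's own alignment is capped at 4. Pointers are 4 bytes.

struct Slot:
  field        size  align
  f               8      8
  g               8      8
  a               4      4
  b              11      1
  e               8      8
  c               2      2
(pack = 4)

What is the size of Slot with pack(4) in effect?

f at 0 (size 8, align 4) → ends 8
g at 8 (size 8, align 4) → ends 16
a at 16 (size 4, align 4) → ends 20
b at 20 (size 11, align 1) → ends 31
pad 1 to align 4 for e
e at 32 (size 8, align 4) → ends 40
c at 40 (size 2, align 2) → ends 42
tail pad 2 to reach multiple of 4
total 44 bytes, alignment 4

44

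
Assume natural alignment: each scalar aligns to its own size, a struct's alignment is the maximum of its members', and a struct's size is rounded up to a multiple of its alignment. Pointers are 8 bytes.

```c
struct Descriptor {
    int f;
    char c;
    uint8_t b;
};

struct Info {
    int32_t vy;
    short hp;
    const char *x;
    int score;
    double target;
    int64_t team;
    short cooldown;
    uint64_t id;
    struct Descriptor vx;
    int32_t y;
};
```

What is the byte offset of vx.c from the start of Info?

60

Descriptor: 0..4  f  (4B, 4-aligned); 4..5  c  (1B, 1-aligned); 5..6  b  (1B, 1-aligned); 6..8  -- tail padding (2B); sizeof = 8, alignof = 4
0..4  vy  (4B, 4-aligned)
4..6  hp  (2B, 2-aligned)
6..8  -- padding (2B)
8..16  x  (8B, 8-aligned)
16..20  score  (4B, 4-aligned)
20..24  -- padding (4B)
24..32  target  (8B, 8-aligned)
32..40  team  (8B, 8-aligned)
40..42  cooldown  (2B, 2-aligned)
42..48  -- padding (6B)
48..56  id  (8B, 8-aligned)
56..64  vx  (8B, 4-aligned)
within Descriptor: c at 4
56 + 4 = 60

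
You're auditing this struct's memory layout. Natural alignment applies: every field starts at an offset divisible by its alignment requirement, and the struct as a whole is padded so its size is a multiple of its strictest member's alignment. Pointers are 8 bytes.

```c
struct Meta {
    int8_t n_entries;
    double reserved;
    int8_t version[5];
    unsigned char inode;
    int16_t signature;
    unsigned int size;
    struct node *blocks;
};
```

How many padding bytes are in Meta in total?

11

@0: n_entries [1B, align 1] → 1
+7 pad (align 8)
@8: reserved [8B, align 8] → 16
@16: version [5B, align 1] → 21
@21: inode [1B, align 1] → 22
@22: signature [2B, align 2] → 24
@24: size [4B, align 4] → 28
+4 pad (align 8)
@32: blocks [8B, align 8] → 40
size 40, align 8
data bytes 29, size 40 → padding 11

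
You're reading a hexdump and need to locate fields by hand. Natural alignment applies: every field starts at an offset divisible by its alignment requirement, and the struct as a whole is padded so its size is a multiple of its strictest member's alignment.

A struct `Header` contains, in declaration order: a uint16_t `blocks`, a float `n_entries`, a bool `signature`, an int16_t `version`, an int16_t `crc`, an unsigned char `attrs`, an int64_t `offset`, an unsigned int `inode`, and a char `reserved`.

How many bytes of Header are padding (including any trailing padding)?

blocks at 0 (size 2, align 2) → ends 2
pad 2 to align 4 for n_entries
n_entries at 4 (size 4, align 4) → ends 8
signature at 8 (size 1, align 1) → ends 9
pad 1 to align 2 for version
version at 10 (size 2, align 2) → ends 12
crc at 12 (size 2, align 2) → ends 14
attrs at 14 (size 1, align 1) → ends 15
pad 1 to align 8 for offset
offset at 16 (size 8, align 8) → ends 24
inode at 24 (size 4, align 4) → ends 28
reserved at 28 (size 1, align 1) → ends 29
tail pad 3 to reach multiple of 8
total 32 bytes, alignment 8
data bytes 25, size 32 → padding 7

7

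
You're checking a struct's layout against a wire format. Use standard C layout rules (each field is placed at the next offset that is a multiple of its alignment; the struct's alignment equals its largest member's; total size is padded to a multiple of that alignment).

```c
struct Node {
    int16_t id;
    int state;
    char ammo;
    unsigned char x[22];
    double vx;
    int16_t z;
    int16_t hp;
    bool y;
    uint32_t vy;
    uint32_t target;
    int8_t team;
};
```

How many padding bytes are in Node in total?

@0: id [2B, align 2] → 2
+2 pad (align 4)
@4: state [4B, align 4] → 8
@8: ammo [1B, align 1] → 9
@9: x [22B, align 1] → 31
+1 pad (align 8)
@32: vx [8B, align 8] → 40
@40: z [2B, align 2] → 42
@42: hp [2B, align 2] → 44
@44: y [1B, align 1] → 45
+3 pad (align 4)
@48: vy [4B, align 4] → 52
@52: target [4B, align 4] → 56
@56: team [1B, align 1] → 57
+7 tail pad (align 8)
size 64, align 8
data bytes 51, size 64 → padding 13

13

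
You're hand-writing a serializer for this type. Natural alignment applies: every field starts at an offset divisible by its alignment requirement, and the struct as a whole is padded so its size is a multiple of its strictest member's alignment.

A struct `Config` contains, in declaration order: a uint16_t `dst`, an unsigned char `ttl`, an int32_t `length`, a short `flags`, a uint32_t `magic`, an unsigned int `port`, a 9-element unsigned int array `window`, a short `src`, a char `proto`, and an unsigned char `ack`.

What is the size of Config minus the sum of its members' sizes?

@0: dst [2B, align 2] → 2
@2: ttl [1B, align 1] → 3
+1 pad (align 4)
@4: length [4B, align 4] → 8
@8: flags [2B, align 2] → 10
+2 pad (align 4)
@12: magic [4B, align 4] → 16
@16: port [4B, align 4] → 20
@20: window [36B, align 4] → 56
@56: src [2B, align 2] → 58
@58: proto [1B, align 1] → 59
@59: ack [1B, align 1] → 60
size 60, align 4
data bytes 57, size 60 → padding 3

3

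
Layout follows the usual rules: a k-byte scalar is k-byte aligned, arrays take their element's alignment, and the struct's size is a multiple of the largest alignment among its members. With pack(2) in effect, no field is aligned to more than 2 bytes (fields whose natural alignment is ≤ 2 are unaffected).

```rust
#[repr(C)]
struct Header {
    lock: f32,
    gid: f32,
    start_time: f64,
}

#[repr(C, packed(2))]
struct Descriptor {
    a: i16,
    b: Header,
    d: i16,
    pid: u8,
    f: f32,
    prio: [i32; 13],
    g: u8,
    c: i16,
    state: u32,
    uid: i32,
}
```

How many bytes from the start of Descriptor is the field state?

Header: @0: lock [4B, align 4] → 4; @4: gid [4B, align 4] → 8; @8: start_time [8B, align 8] → 16; size 16, align 8
@0: a [2B, align 2] → 2
@2: b [16B, align 2] → 18
@18: d [2B, align 2] → 20
@20: pid [1B, align 1] → 21
+1 pad (align 2)
@22: f [4B, align 2] → 26
@26: prio [52B, align 2] → 78
@78: g [1B, align 1] → 79
+1 pad (align 2)
@80: c [2B, align 2] → 82
@82: state [4B, align 2] → 86

82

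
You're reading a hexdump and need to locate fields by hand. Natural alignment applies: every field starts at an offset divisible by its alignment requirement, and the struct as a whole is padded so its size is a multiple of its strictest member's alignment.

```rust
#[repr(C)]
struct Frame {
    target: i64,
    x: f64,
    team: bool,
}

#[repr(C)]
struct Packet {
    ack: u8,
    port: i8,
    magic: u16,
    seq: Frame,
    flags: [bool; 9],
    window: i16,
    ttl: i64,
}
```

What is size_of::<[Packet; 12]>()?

Frame: 0..8  target  (8B, 8-aligned); 8..16  x  (8B, 8-aligned); 16..17  team  (1B, 1-aligned); 17..24  -- tail padding (7B); sizeof = 24, alignof = 8
0..1  ack  (1B, 1-aligned)
1..2  port  (1B, 1-aligned)
2..4  magic  (2B, 2-aligned)
4..8  -- padding (4B)
8..32  seq  (24B, 8-aligned)
32..41  flags  (9B, 1-aligned)
41..42  -- padding (1B)
42..44  window  (2B, 2-aligned)
44..48  -- padding (4B)
48..56  ttl  (8B, 8-aligned)
sizeof = 56, alignof = 8
array of 12: 12 × 56 = 672

672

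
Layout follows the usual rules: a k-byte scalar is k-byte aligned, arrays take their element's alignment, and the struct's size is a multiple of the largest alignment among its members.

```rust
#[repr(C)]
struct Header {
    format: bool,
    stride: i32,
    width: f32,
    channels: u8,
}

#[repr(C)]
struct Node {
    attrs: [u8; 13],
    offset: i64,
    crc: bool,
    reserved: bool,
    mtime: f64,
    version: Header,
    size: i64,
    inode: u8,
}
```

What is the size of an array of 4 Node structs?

288

Header: format at 0 (size 1, align 1) → ends 1; pad 3 to align 4 for stride; stride at 4 (size 4, align 4) → ends 8; width at 8 (size 4, align 4) → ends 12; channels at 12 (size 1, align 1) → ends 13; tail pad 3 to reach multiple of 4; total 16 bytes, alignment 4
attrs at 0 (size 13, align 1) → ends 13
pad 3 to align 8 for offset
offset at 16 (size 8, align 8) → ends 24
crc at 24 (size 1, align 1) → ends 25
reserved at 25 (size 1, align 1) → ends 26
pad 6 to align 8 for mtime
mtime at 32 (size 8, align 8) → ends 40
version at 40 (size 16, align 4) → ends 56
size at 56 (size 8, align 8) → ends 64
inode at 64 (size 1, align 1) → ends 65
tail pad 7 to reach multiple of 8
total 72 bytes, alignment 8
array of 4: 4 × 72 = 288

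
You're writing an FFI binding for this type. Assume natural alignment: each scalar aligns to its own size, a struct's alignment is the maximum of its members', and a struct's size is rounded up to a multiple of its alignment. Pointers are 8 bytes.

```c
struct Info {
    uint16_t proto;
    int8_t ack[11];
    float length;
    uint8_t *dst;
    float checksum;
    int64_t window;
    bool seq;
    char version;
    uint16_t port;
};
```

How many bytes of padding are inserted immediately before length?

0..2  proto  (2B, 2-aligned)
2..13  ack  (11B, 1-aligned)
13..16  -- padding (3B)
16..20  length  (4B, 4-aligned)

3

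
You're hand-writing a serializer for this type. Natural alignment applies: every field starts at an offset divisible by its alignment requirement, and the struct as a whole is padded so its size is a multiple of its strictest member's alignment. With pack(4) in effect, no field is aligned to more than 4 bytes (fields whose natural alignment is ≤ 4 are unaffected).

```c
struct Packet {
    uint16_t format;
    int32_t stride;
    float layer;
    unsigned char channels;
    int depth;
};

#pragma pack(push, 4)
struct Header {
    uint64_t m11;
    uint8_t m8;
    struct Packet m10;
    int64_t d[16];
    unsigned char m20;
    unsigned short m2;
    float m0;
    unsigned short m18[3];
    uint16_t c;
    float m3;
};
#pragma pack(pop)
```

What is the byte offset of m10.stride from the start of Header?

Packet: 0..2  format  (2B, 2-aligned); 2..4  -- padding (2B); 4..8  stride  (4B, 4-aligned); 8..12  layer  (4B, 4-aligned); 12..13  channels  (1B, 1-aligned); 13..16  -- padding (3B); 16..20  depth  (4B, 4-aligned); sizeof = 20, alignof = 4
0..8  m11  (8B, 4-aligned)
8..9  m8  (1B, 1-aligned)
9..12  -- padding (3B)
12..32  m10  (20B, 4-aligned)
within Packet: stride at 4
12 + 4 = 16

16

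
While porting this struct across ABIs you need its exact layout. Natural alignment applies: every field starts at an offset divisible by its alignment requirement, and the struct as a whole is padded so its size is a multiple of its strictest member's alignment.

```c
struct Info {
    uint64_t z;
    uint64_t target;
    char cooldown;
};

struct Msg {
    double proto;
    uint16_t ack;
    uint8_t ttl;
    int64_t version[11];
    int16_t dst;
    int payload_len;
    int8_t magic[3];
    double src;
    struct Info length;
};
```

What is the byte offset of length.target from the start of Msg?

Info: 0..8  z  (8B, 8-aligned); 8..16  target  (8B, 8-aligned); 16..17  cooldown  (1B, 1-aligned); 17..24  -- tail padding (7B); sizeof = 24, alignof = 8
0..8  proto  (8B, 8-aligned)
8..10  ack  (2B, 2-aligned)
10..11  ttl  (1B, 1-aligned)
11..16  -- padding (5B)
16..104  version  (88B, 8-aligned)
104..106  dst  (2B, 2-aligned)
106..108  -- padding (2B)
108..112  payload_len  (4B, 4-aligned)
112..115  magic  (3B, 1-aligned)
115..120  -- padding (5B)
120..128  src  (8B, 8-aligned)
128..152  length  (24B, 8-aligned)
within Info: target at 8
128 + 8 = 136

136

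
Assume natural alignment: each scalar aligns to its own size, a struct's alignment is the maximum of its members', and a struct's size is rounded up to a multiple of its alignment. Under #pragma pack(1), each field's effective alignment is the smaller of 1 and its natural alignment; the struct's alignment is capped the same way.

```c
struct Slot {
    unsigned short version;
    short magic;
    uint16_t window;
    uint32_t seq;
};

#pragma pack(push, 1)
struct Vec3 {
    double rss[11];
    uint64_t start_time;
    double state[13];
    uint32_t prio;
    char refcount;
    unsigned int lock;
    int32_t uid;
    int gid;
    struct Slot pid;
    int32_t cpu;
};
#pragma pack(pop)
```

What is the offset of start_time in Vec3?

Slot: 0..2  version  (2B, 2-aligned); 2..4  magic  (2B, 2-aligned); 4..6  window  (2B, 2-aligned); 6..8  -- padding (2B); 8..12  seq  (4B, 4-aligned); sizeof = 12, alignof = 4
0..88  rss  (88B, 1-aligned)
88..96  start_time  (8B, 1-aligned)

88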